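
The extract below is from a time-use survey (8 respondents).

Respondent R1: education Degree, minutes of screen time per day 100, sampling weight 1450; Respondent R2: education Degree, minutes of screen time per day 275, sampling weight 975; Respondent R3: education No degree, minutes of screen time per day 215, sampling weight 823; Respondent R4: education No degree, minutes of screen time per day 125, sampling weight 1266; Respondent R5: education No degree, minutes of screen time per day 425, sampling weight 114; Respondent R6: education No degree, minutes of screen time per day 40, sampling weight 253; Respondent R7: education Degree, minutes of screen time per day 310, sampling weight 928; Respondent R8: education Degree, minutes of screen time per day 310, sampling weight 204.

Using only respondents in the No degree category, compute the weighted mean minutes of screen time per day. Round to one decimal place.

160.3

No degree rows: R3, R4, R5, R6
Weighted sum = 393765
Sum of weights = 823 + 1266 + 114 + 253 = 2456
Weighted mean = 393765 / 2456 = 160.32777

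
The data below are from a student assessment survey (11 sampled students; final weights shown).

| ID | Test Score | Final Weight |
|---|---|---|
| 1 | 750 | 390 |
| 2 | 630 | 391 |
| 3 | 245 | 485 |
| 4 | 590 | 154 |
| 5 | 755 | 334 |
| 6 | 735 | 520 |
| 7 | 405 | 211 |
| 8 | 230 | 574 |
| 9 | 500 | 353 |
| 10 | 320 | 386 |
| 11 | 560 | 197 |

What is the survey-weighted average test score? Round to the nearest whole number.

Weighted sum = 2010700
Sum of weights = 3995
Weighted mean = 2010700 / 3995 = 503.30413

503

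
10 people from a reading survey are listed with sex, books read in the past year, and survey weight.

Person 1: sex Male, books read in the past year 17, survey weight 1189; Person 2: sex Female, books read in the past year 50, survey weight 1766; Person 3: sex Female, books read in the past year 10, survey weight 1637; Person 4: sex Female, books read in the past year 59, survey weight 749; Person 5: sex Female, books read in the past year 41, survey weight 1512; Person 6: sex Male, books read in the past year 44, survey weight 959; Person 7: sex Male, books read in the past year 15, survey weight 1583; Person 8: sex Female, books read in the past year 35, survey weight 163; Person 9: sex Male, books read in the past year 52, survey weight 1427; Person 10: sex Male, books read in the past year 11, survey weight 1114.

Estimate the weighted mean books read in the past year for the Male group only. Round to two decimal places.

Male rows: 1, 6, 7, 9, 10
Weighted sum = 17×1189 + 44×959 + 15×1583 + 52×1427 + 11×1114
  = 172612
Sum of weights = 1189 + 959 + 1583 + 1427 + 1114 = 6272
Weighted mean = 172612 / 6272 = 27.521046

27.52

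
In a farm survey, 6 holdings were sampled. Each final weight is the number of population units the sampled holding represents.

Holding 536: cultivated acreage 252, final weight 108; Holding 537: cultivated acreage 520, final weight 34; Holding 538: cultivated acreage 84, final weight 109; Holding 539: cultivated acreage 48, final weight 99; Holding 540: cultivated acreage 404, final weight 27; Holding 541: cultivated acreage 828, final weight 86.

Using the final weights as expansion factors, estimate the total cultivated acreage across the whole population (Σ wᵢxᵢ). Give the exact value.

140920

Weighted total = 252×108 + 520×34 + 84×109 + 48×99 + 404×27 + 828×86
  = 27216 + 17680 + 9156 + 4752 + 10908 + 71208 = 140920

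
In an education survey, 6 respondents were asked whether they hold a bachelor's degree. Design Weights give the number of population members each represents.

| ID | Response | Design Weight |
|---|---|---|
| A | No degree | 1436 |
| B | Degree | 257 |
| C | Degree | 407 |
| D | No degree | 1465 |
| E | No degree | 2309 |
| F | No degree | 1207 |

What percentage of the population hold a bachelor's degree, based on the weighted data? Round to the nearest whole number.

9

Sum of weights for 'Degree' = 257 + 407 = 664
Total weight = 1436 + 257 + 407 + 1465 + 2309 + 1207 = 7081
Weighted proportion = 664 / 7081 = 0.093772066 → 9.3772066%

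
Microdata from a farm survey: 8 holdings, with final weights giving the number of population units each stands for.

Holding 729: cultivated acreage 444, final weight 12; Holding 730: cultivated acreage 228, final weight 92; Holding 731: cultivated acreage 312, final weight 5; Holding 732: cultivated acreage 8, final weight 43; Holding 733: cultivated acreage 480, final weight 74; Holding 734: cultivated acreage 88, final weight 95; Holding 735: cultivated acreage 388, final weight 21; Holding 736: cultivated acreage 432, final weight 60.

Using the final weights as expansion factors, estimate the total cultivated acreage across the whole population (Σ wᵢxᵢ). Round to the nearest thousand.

Weighted total = 444×12 + 228×92 + 312×5 + 8×43 + 480×74 + 88×95 + 388×21 + 432×60
  = 5328 + 20976 + 1560 + 344 + 35520 + 8360 + 8148 + 25920 = 106156

106000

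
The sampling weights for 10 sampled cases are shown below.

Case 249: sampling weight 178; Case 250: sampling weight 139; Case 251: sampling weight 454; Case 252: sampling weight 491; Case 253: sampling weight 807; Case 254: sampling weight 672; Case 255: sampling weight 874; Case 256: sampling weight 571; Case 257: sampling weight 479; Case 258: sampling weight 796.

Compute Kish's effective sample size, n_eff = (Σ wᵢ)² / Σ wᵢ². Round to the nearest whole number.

8

Σ wᵢ = 178 + 139 + 454 + 491 + 807 + 672 + 874 + 571 + 479 + 796 = 5461
Σ wᵢ² = 31684 + 19321 + 206116 + 241081 + 651249 + 451584 + 763876 + 326041 + 229441 + 633616 = 3554009
n_eff = 5461² / 3554009 = 29822521 / 3554009 = 8.391234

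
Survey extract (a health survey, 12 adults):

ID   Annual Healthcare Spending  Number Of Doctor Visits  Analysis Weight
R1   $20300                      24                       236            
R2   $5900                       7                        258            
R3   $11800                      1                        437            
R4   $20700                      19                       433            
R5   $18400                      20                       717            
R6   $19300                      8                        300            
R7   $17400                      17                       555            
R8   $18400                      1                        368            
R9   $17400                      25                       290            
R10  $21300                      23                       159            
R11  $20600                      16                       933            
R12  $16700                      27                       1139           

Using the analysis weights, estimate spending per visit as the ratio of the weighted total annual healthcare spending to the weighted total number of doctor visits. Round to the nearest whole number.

Σ wᵢ·y = 20300×236 + 5900×258 + 11800×437 + 20700×433 + 18400×717 + 19300×300 + 17400×555 + 18400×368 + 17400×290 + 21300×159 + 20600×933 + 16700×1139
  = 102517500
Σ wᵢ·x = 24×236 + 7×258 + 1×437 + 19×433 + 20×717 + 8×300 + 17×555 + 1×368 + 25×290 + 23×159 + 16×933 + 27×1139
  = 99265
Ratio = 102517500 / 99265 = 1032.7658

1033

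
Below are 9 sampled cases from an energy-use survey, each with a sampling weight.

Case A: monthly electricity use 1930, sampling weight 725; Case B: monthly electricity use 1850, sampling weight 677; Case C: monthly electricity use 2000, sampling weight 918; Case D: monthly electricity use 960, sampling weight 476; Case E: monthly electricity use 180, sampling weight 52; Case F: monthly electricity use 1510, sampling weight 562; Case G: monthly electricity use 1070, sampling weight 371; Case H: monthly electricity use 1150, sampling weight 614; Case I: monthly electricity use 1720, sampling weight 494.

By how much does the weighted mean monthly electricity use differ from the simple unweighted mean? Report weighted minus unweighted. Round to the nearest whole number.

Unweighted sum = 1930 + 1850 + 2000 + 960 + 180 + 1510 + 1070 + 1150 + 1720 = 12370
Unweighted mean = 12370 / 9 = 1374.4444
Weighted sum = 1930×725 + 1850×677 + 2000×918 + 960×476 + 180×52 + 1510×562 + 1070×371 + 1150×614 + 1720×494
  = 1399250 + 1252450 + 1836000 + 456960 + 9360 + 848620 + 396970 + 706100 + 849680 = 7755390
Sum of weights = 725 + 677 + 918 + 476 + 52 + 562 + 371 + 614 + 494 = 4889
Weighted mean = 7755390 / 4889 = 1586.2937
Difference (weighted minus unweighted) = 211.84928

212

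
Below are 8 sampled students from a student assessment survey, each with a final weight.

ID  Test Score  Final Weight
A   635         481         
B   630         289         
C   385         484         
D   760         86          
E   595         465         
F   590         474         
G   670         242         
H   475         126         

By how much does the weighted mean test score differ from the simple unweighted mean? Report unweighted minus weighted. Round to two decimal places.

Unweighted sum = 635 + 630 + 385 + 760 + 595 + 590 + 670 + 475 = 4740
Unweighted mean = 4740 / 8 = 592.5
Weighted sum = 635×481 + 630×289 + 385×484 + 760×86 + 595×465 + 590×474 + 670×242 + 475×126
  = 305435 + 182070 + 186340 + 65360 + 276675 + 279660 + 162140 + 59850 = 1517530
Sum of weights = 481 + 289 + 484 + 86 + 465 + 474 + 242 + 126 = 2647
Weighted mean = 1517530 / 2647 = 573.30185
Difference (unweighted minus weighted) = 19.198149

19.20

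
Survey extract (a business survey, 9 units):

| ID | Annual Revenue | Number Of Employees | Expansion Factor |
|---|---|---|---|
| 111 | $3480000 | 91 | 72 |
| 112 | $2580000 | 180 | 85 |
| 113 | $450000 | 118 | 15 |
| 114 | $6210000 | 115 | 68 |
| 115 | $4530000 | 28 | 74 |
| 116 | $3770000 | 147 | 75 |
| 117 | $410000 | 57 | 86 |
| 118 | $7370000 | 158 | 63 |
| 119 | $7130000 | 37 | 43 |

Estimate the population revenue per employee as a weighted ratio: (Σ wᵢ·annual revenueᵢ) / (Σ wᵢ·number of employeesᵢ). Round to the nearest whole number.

Σ wᵢ·y = 3480000×72 + 2580000×85 + 450000×15 + 6210000×68 + 4530000×74 + 3770000×75 + 410000×86 + 7370000×63 + 7130000×43
  = 250560000 + 219300000 + 6750000 + 422280000 + 335220000 + 282750000 + 35260000 + 464310000 + 306590000 = 2323020000
Σ wᵢ·x = 91×72 + 180×85 + 118×15 + 115×68 + 28×74 + 147×75 + 57×86 + 158×63 + 37×43
  = 6552 + 15300 + 1770 + 7820 + 2072 + 11025 + 4902 + 9954 + 1591 = 60986
Ratio = 2323020000 / 60986 = 38091.037

38091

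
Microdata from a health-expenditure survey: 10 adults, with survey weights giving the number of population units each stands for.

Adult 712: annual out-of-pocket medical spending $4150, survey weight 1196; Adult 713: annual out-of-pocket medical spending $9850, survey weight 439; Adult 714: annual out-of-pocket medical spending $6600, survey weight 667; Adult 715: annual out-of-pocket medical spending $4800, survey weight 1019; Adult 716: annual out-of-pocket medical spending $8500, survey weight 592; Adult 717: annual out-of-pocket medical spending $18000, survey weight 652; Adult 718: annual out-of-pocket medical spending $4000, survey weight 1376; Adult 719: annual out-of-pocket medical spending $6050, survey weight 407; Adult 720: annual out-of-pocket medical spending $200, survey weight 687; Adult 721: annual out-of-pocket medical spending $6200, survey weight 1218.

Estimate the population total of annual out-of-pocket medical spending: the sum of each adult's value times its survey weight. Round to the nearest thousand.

51004000

Weighted total = 51004300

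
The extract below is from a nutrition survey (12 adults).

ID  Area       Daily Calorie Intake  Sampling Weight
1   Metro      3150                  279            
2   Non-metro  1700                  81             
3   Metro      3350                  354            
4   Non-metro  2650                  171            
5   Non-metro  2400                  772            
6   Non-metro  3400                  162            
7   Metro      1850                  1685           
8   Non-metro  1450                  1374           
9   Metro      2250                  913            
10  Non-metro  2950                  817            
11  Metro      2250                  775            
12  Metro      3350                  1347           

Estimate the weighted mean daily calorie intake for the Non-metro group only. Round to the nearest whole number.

2190

Non-metro rows: 2, 4, 5, 6, 8, 10
Weighted sum = 1700×81 + 2650×171 + 2400×772 + 3400×162 + 1450×1374 + 2950×817
  = 137700 + 453150 + 1852800 + 550800 + 1992300 + 2410150 = 7396900
Sum of weights = 81 + 171 + 772 + 162 + 1374 + 817 = 3377
Weighted mean = 7396900 / 3377 = 2190.3761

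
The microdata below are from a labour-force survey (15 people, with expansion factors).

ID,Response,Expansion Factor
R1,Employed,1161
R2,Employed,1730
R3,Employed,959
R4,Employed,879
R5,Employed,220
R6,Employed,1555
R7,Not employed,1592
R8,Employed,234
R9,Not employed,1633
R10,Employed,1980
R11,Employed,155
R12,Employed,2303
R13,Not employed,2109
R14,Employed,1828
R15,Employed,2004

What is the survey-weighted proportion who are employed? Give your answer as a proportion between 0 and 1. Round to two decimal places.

0.74

Sum of weights for 'Employed' = 1161 + 1730 + 959 + 879 + 220 + 1555 + 234 + 1980 + 155 + 2303 + 1828 + 2004 = 15008
Total weight = 20342
Weighted proportion = 15008 / 20342 = 0.7377839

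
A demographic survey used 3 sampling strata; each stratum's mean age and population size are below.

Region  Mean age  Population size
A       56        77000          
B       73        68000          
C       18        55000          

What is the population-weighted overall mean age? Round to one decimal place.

Σ Nₕ·x̄ₕ = 56×77000 + 73×68000 + 18×55000
  = 4312000 + 4964000 + 990000 = 10266000
Σ Nₕ = 77000 + 68000 + 55000 = 200000
Overall mean = 10266000 / 200000 = 51.33

51.3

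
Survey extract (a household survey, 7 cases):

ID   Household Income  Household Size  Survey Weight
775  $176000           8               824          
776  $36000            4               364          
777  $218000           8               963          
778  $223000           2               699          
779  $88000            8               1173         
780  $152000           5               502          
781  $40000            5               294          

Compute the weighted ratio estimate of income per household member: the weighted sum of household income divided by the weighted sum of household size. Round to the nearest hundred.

Σ wᵢ·y = 176000×824 + 36000×364 + 218000×963 + 223000×699 + 88000×1173 + 152000×502 + 40000×294
  = 715227000
Σ wᵢ·x = 8×824 + 4×364 + 8×963 + 2×699 + 8×1173 + 5×502 + 5×294
  = 30514
Ratio = 715227000 / 30514 = 23439.307

23400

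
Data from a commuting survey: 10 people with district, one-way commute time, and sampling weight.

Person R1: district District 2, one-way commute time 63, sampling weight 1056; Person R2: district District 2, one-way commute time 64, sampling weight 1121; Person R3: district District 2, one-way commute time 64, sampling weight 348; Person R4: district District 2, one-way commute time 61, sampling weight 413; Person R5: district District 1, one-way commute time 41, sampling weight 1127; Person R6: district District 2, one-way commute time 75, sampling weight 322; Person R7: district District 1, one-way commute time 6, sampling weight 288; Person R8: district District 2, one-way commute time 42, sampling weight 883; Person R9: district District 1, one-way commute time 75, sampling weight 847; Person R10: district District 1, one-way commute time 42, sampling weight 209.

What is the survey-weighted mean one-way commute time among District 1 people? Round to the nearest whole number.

District 1 rows: R5, R7, R9, R10
Weighted sum = 41×1127 + 6×288 + 75×847 + 42×209
  = 120238
Sum of weights = 2471
Weighted mean = 120238 / 2471 = 48.659652

49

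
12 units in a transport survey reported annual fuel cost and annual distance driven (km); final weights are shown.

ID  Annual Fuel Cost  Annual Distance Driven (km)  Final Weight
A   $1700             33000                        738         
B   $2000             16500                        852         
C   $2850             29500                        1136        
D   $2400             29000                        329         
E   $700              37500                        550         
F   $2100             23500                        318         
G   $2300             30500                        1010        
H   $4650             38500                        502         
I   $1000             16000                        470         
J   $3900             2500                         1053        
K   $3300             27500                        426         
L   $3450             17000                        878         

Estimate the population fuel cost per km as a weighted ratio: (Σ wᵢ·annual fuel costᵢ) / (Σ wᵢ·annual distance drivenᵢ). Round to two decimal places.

0.11

Σ wᵢ·y = 21707500
Σ wᵢ·x = 33000×738 + 16500×852 + 29500×1136 + 29000×329 + 37500×550 + 23500×318 + 30500×1010 + 38500×502 + 16000×470 + 2500×1053 + 27500×426 + 17000×878
  = 24354000 + 14058000 + 33512000 + 9541000 + 20625000 + 7473000 + 30805000 + 19327000 + 7520000 + 2632500 + 11715000 + 14926000 = 196488500
Ratio = 21707500 / 196488500 = 0.1104772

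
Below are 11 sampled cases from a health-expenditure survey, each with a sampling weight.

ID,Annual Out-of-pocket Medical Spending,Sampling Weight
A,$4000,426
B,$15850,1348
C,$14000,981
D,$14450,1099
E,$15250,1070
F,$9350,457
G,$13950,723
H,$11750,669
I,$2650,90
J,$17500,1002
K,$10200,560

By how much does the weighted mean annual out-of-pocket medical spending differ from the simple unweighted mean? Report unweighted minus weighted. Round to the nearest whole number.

Unweighted sum = 4000 + 15850 + 14000 + 14450 + 15250 + 9350 + 13950 + 11750 + 2650 + 17500 + 10200 = 128950
Unweighted mean = 128950 / 11 = 11722.727
Weighted sum = 4000×426 + 15850×1348 + 14000×981 + 14450×1099 + 15250×1070 + 9350×457 + 13950×723 + 11750×669 + 2650×90 + 17500×1002 + 10200×560
  = 1704000 + 21365800 + 13734000 + 15880550 + 16317500 + 4272950 + 10085850 + 7860750 + 238500 + 17535000 + 5712000 = 114706900
Sum of weights = 426 + 1348 + 981 + 1099 + 1070 + 457 + 723 + 669 + 90 + 1002 + 560 = 8425
Weighted mean = 114706900 / 8425 = 13615.062
Difference (unweighted minus weighted) = -1892.335

-1892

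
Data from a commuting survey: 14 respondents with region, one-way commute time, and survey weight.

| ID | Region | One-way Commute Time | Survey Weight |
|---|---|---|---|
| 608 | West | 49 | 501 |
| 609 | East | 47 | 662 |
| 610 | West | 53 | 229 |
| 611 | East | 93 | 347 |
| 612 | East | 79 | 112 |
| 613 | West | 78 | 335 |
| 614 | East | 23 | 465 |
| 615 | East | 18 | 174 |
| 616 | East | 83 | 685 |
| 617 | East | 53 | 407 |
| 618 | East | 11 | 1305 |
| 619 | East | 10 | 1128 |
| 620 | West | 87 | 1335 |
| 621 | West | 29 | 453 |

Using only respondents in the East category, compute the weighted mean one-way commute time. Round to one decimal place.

36.0

East rows: 609, 611, 612, 614, 615, 616, 617, 618, 619
Weighted sum = 47×662 + 93×347 + 79×112 + 23×465 + 18×174 + 83×685 + 53×407 + 11×1305 + 10×1128
  = 190121
Sum of weights = 662 + 347 + 112 + 465 + 174 + 685 + 407 + 1305 + 1128 = 5285
Weighted mean = 190121 / 5285 = 35.973699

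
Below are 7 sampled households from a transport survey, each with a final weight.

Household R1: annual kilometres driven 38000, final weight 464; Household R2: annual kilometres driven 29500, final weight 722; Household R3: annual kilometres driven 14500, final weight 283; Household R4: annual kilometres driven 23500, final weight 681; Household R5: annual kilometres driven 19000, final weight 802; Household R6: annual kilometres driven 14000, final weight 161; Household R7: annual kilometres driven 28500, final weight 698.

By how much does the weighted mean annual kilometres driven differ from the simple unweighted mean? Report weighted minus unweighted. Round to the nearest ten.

Unweighted sum = 38000 + 29500 + 14500 + 23500 + 19000 + 14000 + 28500 = 167000
Unweighted mean = 167000 / 7 = 23857.143
Weighted sum = 38000×464 + 29500×722 + 14500×283 + 23500×681 + 19000×802 + 14000×161 + 28500×698
  = 17632000 + 21299000 + 4103500 + 16003500 + 15238000 + 2254000 + 19893000 = 96423000
Sum of weights = 464 + 722 + 283 + 681 + 802 + 161 + 698 = 3811
Weighted mean = 96423000 / 3811 = 25301.233
Difference (weighted minus unweighted) = 1444.0904

1440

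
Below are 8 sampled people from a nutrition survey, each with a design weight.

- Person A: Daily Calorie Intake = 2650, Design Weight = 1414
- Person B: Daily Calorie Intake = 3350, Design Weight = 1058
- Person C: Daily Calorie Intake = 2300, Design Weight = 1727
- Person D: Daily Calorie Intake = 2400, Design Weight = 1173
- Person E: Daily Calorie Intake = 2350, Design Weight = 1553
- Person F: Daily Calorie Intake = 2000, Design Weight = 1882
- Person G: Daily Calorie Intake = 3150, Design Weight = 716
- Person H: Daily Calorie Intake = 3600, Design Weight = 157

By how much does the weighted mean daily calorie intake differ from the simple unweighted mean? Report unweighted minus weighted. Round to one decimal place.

213.3

Unweighted sum = 2650 + 3350 + 2300 + 2400 + 2350 + 2000 + 3150 + 3600 = 21800
Unweighted mean = 21800 / 8 = 2725
Weighted sum = 2650×1414 + 3350×1058 + 2300×1727 + 2400×1173 + 2350×1553 + 2000×1882 + 3150×716 + 3600×157
  = 24312850
Sum of weights = 1414 + 1058 + 1727 + 1173 + 1553 + 1882 + 716 + 157 = 9680
Weighted mean = 24312850 / 9680 = 2511.6581
Difference (unweighted minus weighted) = 213.34194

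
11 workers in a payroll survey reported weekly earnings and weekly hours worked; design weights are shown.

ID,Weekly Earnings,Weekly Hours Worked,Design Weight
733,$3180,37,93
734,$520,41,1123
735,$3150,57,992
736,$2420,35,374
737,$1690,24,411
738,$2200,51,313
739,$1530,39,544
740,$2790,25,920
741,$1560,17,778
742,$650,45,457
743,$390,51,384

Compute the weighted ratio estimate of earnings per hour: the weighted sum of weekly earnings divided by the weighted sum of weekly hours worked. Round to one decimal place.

46.8

Σ wᵢ·y = 3180×93 + 520×1123 + 3150×992 + 2420×374 + 1690×411 + 2200×313 + 1530×544 + 2790×920 + 1560×778 + 650×457 + 390×384
  = 295740 + 583960 + 3124800 + 905080 + 694590 + 688600 + 832320 + 2566800 + 1213680 + 297050 + 149760 = 11352380
Σ wᵢ·x = 37×93 + 41×1123 + 57×992 + 35×374 + 24×411 + 51×313 + 39×544 + 25×920 + 17×778 + 45×457 + 51×384
  = 242536
Ratio = 11352380 / 242536 = 46.806989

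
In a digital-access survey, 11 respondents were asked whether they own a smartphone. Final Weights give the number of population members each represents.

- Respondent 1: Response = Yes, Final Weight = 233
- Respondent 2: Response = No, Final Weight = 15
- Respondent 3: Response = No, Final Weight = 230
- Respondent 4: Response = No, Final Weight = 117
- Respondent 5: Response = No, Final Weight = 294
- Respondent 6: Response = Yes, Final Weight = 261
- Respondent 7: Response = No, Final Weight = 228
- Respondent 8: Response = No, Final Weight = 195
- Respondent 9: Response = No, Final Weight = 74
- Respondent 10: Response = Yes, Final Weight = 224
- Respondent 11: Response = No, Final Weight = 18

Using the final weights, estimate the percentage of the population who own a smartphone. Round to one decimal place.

38.0

Sum of weights for 'Yes' = 233 + 261 + 224 = 718
Total weight = 233 + 15 + 230 + 117 + 294 + 261 + 228 + 195 + 74 + 224 + 18 = 1889
Weighted proportion = 718 / 1889 = 0.38009529 → 38.009529%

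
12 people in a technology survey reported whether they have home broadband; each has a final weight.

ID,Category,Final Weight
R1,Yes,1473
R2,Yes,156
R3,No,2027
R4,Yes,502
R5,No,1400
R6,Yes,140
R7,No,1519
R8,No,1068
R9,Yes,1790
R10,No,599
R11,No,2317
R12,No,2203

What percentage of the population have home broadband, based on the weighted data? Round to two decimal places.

Sum of weights for 'Yes' = 1473 + 156 + 502 + 140 + 1790 = 4061
Total weight = 1473 + 156 + 2027 + 502 + 1400 + 140 + 1519 + 1068 + 1790 + 599 + 2317 + 2203 = 15194
Weighted proportion = 4061 / 15194 = 0.26727656 → 26.727656%

26.73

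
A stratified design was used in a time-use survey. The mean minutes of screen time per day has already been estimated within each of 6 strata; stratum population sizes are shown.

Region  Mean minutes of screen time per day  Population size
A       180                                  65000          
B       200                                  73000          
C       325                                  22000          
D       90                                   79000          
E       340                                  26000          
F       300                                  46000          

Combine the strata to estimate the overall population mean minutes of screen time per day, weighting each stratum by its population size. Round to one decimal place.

203.2

Σ Nₕ·x̄ₕ = 63200000
Σ Nₕ = 65000 + 73000 + 22000 + 79000 + 26000 + 46000 = 311000
Overall mean = 63200000 / 311000 = 203.21543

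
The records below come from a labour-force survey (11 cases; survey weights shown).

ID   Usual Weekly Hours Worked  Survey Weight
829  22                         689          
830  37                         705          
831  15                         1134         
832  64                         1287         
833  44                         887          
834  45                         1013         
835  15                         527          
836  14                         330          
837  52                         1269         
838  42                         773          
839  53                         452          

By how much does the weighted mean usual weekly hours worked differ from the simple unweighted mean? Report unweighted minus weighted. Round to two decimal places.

Unweighted sum = 22 + 37 + 15 + 64 + 44 + 45 + 15 + 14 + 52 + 42 + 53 = 403
Unweighted mean = 403 / 11 = 36.636364
Weighted sum = 22×689 + 37×705 + 15×1134 + 64×1287 + 44×887 + 45×1013 + 15×527 + 14×330 + 52×1269 + 42×773 + 53×452
  = 360169
Sum of weights = 689 + 705 + 1134 + 1287 + 887 + 1013 + 527 + 330 + 1269 + 773 + 452 = 9066
Weighted mean = 360169 / 9066 = 39.727443
Difference (unweighted minus weighted) = -3.0910796

-3.09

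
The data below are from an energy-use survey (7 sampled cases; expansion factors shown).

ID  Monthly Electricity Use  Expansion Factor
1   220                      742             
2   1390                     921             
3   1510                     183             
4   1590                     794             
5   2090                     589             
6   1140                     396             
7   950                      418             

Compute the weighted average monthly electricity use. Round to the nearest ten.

Weighted sum = 220×742 + 1390×921 + 1510×183 + 1590×794 + 2090×589 + 1140×396 + 950×418
  = 5061770
Sum of weights = 742 + 921 + 183 + 794 + 589 + 396 + 418 = 4043
Weighted mean = 5061770 / 4043 = 1251.9837

1250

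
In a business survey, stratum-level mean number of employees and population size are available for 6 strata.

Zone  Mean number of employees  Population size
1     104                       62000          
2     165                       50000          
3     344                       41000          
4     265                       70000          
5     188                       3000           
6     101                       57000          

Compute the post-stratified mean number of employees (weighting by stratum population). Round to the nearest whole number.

190

Σ Nₕ·x̄ₕ = 104×62000 + 165×50000 + 344×41000 + 265×70000 + 188×3000 + 101×57000
  = 6448000 + 8250000 + 14104000 + 18550000 + 564000 + 5757000 = 53673000
Σ Nₕ = 283000
Overall mean = 53673000 / 283000 = 189.65724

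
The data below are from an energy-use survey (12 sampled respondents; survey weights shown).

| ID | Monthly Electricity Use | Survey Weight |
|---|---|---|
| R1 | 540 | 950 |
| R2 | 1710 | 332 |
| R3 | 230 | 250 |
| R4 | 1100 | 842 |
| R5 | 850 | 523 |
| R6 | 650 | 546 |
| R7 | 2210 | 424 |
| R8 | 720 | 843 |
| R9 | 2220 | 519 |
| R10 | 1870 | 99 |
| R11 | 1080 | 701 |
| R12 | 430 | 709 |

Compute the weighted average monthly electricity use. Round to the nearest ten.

1010

Weighted sum = 540×950 + 1710×332 + 230×250 + 1100×842 + 850×523 + 650×546 + 2210×424 + 720×843 + 2220×519 + 1870×99 + 1080×701 + 430×709
  = 513000 + 567720 + 57500 + 926200 + 444550 + 354900 + 937040 + 606960 + 1152180 + 185130 + 757080 + 304870 = 6807130
Sum of weights = 950 + 332 + 250 + 842 + 523 + 546 + 424 + 843 + 519 + 99 + 701 + 709 = 6738
Weighted mean = 6807130 / 6738 = 1010.2597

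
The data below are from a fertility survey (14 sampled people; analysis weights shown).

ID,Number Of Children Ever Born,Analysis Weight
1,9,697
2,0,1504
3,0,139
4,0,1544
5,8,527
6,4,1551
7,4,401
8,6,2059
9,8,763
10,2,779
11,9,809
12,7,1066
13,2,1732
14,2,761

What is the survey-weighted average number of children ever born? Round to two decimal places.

4.05

Weighted sum = 58042
Sum of weights = 14332
Weighted mean = 58042 / 14332 = 4.0498186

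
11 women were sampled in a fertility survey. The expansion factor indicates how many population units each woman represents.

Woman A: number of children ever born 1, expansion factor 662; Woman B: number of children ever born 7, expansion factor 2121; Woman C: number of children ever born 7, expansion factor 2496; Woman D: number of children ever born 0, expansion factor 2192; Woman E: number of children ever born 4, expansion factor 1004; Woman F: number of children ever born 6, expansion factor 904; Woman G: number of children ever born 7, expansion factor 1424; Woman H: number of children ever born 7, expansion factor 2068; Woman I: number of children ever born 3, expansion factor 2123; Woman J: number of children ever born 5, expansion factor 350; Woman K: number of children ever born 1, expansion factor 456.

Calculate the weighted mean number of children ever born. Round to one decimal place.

Weighted sum = 1×662 + 7×2121 + 7×2496 + 0×2192 + 4×1004 + 6×904 + 7×1424 + 7×2068 + 3×2123 + 5×350 + 1×456
  = 662 + 14847 + 17472 + 0 + 4016 + 5424 + 9968 + 14476 + 6369 + 1750 + 456 = 75440
Sum of weights = 662 + 2121 + 2496 + 2192 + 1004 + 904 + 1424 + 2068 + 2123 + 350 + 456 = 15800
Weighted mean = 75440 / 15800 = 4.7746835

4.8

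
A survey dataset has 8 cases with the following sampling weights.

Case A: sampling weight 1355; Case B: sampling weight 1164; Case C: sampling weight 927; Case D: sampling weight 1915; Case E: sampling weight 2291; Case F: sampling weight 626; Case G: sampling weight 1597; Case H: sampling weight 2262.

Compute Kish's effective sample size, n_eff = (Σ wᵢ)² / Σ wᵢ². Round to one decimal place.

Σ wᵢ = 1355 + 1164 + 927 + 1915 + 2291 + 626 + 1597 + 2262 = 12137
Σ wᵢ² = 1836025 + 1354896 + 859329 + 3667225 + 5248681 + 391876 + 2550409 + 5116644 = 21025085
n_eff = 12137² / 21025085 = 147306769 / 21025085 = 7.0062389

7.0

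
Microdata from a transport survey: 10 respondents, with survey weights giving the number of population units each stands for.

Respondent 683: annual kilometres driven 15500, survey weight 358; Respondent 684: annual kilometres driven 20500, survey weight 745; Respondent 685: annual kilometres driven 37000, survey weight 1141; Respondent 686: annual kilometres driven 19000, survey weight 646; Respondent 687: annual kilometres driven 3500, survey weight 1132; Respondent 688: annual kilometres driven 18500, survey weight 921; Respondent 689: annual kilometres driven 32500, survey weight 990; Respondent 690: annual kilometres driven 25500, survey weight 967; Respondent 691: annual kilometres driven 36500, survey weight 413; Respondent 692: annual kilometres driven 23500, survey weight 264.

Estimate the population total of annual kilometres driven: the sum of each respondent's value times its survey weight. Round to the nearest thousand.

Weighted total = 15500×358 + 20500×745 + 37000×1141 + 19000×646 + 3500×1132 + 18500×921 + 32500×990 + 25500×967 + 36500×413 + 23500×264
  = 5549000 + 15272500 + 42217000 + 12274000 + 3962000 + 17038500 + 32175000 + 24658500 + 15074500 + 6204000 = 174425000

174425000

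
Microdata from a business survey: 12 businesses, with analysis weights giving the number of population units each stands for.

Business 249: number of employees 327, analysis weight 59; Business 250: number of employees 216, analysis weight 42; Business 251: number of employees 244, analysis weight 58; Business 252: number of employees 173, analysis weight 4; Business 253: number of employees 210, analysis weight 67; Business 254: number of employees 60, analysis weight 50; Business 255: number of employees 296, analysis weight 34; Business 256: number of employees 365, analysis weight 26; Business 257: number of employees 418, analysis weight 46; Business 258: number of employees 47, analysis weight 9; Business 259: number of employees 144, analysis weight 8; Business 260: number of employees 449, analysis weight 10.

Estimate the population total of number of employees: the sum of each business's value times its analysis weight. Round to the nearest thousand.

Weighted total = 327×59 + 216×42 + 244×58 + 173×4 + 210×67 + 60×50 + 296×34 + 365×26 + 418×46 + 47×9 + 144×8 + 449×10
  = 19293 + 9072 + 14152 + 692 + 14070 + 3000 + 10064 + 9490 + 19228 + 423 + 1152 + 4490 = 105126

105000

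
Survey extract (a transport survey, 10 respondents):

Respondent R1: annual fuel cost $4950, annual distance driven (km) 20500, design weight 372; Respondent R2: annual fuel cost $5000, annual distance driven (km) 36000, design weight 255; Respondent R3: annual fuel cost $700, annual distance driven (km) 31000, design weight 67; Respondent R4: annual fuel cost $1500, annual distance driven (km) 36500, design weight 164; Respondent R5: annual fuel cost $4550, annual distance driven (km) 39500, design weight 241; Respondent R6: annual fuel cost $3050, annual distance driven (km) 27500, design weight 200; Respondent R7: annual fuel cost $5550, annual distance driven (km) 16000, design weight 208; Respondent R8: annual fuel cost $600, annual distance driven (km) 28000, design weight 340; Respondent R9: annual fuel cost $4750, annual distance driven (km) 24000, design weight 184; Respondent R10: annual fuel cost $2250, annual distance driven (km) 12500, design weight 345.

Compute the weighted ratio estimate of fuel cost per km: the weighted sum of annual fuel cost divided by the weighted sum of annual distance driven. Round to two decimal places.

0.13

Σ wᵢ·y = 4950×372 + 5000×255 + 700×67 + 1500×164 + 4550×241 + 3050×200 + 5550×208 + 600×340 + 4750×184 + 2250×345
  = 1841400 + 1275000 + 46900 + 246000 + 1096550 + 610000 + 1154400 + 204000 + 874000 + 776250 = 8124500
Σ wᵢ·x = 61465000
Ratio = 8124500 / 61465000 = 0.13218092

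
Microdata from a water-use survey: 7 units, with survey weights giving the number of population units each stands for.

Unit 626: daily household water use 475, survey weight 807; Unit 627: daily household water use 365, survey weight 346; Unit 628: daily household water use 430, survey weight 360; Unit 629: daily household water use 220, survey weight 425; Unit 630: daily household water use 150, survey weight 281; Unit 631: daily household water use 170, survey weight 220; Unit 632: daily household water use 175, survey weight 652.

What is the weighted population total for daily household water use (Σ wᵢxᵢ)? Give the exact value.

951565

Weighted total = 475×807 + 365×346 + 430×360 + 220×425 + 150×281 + 170×220 + 175×652
  = 951565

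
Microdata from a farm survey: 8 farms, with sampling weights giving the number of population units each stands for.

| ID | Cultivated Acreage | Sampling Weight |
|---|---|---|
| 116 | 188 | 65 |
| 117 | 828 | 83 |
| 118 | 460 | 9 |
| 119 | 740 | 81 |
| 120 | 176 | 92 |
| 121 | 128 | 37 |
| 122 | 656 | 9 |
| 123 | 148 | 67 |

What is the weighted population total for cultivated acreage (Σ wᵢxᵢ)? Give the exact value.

181772

Weighted total = 181772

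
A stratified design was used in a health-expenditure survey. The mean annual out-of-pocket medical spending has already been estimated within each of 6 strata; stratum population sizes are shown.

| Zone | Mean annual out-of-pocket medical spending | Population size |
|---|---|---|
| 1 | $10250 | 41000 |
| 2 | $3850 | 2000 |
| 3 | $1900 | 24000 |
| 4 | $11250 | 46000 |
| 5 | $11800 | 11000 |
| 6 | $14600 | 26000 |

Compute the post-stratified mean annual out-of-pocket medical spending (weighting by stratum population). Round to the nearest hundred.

Σ Nₕ·x̄ₕ = 10250×41000 + 3850×2000 + 1900×24000 + 11250×46000 + 11800×11000 + 14600×26000
  = 420250000 + 7700000 + 45600000 + 517500000 + 129800000 + 379600000 = 1500450000
Σ Nₕ = 41000 + 2000 + 24000 + 46000 + 11000 + 26000 = 150000
Overall mean = 1500450000 / 150000 = 10003

10000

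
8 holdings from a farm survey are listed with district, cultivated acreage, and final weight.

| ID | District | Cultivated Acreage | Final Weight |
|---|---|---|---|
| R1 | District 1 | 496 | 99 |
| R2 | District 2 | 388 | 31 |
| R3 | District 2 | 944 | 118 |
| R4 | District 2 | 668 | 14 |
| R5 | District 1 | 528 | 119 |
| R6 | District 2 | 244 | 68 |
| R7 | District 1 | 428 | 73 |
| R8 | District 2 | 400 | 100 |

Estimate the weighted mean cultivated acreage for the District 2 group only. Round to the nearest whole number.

572

District 2 rows: R2, R3, R4, R6, R8
Weighted sum = 388×31 + 944×118 + 668×14 + 244×68 + 400×100
  = 12028 + 111392 + 9352 + 16592 + 40000 = 189364
Sum of weights = 331
Weighted mean = 189364 / 331 = 572.09668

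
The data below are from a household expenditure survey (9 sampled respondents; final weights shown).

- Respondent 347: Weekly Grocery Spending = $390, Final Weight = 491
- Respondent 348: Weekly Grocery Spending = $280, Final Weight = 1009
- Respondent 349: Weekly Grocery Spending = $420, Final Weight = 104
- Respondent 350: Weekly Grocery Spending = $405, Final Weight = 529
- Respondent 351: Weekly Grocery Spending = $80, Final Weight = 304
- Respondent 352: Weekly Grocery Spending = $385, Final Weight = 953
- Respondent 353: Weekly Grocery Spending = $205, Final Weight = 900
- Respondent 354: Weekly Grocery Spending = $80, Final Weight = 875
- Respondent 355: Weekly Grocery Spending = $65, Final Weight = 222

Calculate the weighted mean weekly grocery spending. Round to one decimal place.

258.4

Weighted sum = 390×491 + 280×1009 + 420×104 + 405×529 + 80×304 + 385×953 + 205×900 + 80×875 + 65×222
  = 1392090
Sum of weights = 491 + 1009 + 104 + 529 + 304 + 953 + 900 + 875 + 222 = 5387
Weighted mean = 1392090 / 5387 = 258.41656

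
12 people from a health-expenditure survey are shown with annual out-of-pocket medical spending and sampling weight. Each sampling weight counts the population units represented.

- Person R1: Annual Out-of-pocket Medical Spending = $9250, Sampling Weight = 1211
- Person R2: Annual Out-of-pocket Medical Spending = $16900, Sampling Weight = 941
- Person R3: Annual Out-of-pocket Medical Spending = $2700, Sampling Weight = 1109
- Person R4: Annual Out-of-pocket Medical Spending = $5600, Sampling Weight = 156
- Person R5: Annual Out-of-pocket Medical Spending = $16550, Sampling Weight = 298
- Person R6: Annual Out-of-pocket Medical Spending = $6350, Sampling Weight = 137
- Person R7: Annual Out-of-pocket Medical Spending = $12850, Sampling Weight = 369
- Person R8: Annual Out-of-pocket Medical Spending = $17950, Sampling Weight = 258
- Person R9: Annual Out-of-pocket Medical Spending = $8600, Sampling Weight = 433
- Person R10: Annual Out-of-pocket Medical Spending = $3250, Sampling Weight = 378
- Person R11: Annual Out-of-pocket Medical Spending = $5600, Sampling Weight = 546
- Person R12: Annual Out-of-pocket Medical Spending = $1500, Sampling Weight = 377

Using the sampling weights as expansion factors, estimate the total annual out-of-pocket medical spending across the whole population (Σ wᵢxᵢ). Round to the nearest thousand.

Weighted total = 9250×1211 + 16900×941 + 2700×1109 + 5600×156 + 16550×298 + 6350×137 + 12850×369 + 17950×258 + 8600×433 + 3250×378 + 5600×546 + 1500×377
  = 11201750 + 15902900 + 2994300 + 873600 + 4931900 + 869950 + 4741650 + 4631100 + 3723800 + 1228500 + 3057600 + 565500 = 54722550

54723000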